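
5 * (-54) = -270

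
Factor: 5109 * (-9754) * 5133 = -1 * 2^1 * 3^2 * 13^1 * 29^1 * 59^1 * 131^1 * 4877^1 = -255793743738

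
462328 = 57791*8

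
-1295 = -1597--302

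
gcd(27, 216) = 27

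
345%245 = 100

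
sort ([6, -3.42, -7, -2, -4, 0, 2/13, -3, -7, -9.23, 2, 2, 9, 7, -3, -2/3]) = [-9.23, -7, -7, -4, -3.42, -3, -3, -2, -2/3, 0, 2/13, 2, 2, 6, 7, 9]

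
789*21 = 16569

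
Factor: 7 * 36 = 2^2 * 3^2 * 7^1 = 252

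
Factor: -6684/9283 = -1*2^2*3^1*557^1*9283^(-1)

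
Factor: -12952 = -1 * 2^3 * 1619^1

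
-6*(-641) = 3846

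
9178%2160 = 538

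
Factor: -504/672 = -1*2^(-2)*3^1 = -3/4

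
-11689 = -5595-6094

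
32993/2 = 16496+1/2 = 16496.50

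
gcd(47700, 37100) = 5300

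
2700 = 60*45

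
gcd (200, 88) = 8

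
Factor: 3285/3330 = 2^(-1) * 37^(-1) * 73^1 = 73/74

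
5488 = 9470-3982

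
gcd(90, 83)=1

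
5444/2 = 2722 = 2722.00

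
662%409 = 253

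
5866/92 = 2933/46 ≈ 63.76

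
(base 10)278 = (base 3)101022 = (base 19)ec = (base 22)ce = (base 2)100010110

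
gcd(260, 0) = 260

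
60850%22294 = 16262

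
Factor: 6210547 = 7^1 * 193^1 * 4597^1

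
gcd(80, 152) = 8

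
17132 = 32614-15482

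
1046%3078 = 1046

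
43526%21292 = 942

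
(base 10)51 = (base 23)25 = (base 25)21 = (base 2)110011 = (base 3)1220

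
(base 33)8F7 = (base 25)EIE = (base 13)426A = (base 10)9214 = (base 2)10001111111110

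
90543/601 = 150+393/601 ≈ 150.65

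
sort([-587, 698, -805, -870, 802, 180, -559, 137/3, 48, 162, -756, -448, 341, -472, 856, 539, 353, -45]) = [-870, -805, -756, -587, -559, -472, -448, -45, 137/3, 48, 162, 180, 341, 353, 539, 698, 802, 856]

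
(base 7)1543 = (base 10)619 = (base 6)2511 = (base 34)i7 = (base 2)1001101011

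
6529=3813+2716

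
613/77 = 7 + 74/77 ≈ 7.96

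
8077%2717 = 2643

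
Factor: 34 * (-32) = -1 * 2^6 * 17^1 = -1088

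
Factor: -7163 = -1 * 13^1 * 19^1 * 29^1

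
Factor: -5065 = -1 * 5^1 * 1013^1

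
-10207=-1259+-8948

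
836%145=111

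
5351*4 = 21404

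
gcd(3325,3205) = 5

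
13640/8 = 1705 = 1705.00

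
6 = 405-399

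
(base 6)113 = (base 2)101101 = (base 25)1k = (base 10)45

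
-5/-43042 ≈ 0.000116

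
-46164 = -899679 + 853515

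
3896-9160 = -5264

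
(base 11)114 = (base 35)3v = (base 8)210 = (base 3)12001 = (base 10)136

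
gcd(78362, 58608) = 2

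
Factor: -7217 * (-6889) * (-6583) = -1 * 7^1 * 29^1 * 83^2 * 227^1 * 1031^1 = -327293021279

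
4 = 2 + 2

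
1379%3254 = 1379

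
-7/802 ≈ -0.00873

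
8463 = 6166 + 2297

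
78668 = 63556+15112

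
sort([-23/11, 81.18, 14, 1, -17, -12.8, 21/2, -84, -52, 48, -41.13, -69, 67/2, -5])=[-84, -69, -52, -41.13, -17, -12.8, -5, -23/11, 1, 21/2, 14, 67/2, 48, 81.18]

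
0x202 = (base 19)181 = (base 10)514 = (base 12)36a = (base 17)1d4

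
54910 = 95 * 578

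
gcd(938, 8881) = 1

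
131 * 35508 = 4651548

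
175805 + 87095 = 262900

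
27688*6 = 166128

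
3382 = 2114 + 1268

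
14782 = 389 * 38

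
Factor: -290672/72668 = -1*2^2 = -4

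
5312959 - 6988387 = -1675428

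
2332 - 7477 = -5145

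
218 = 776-558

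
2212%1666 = 546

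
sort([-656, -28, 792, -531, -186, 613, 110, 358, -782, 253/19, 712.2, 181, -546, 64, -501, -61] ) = [-782, -656, -546, -531, -501, -186, -61, -28, 253/19, 64, 110, 181, 358, 613, 712.2, 792] 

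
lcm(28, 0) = 0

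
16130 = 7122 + 9008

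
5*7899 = 39495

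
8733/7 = 1247 + 4/7 ≈ 1247.57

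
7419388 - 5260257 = 2159131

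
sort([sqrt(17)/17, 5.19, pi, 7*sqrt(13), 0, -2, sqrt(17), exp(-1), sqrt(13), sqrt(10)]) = [-2, 0, sqrt(17)/17, exp(-1), pi, sqrt(10), sqrt(13), sqrt(17), 5.19, 7*sqrt(13)]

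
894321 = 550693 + 343628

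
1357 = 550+807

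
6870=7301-431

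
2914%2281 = 633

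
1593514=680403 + 913111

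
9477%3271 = 2935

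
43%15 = 13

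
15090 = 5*3018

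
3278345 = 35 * 93667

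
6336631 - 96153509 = -89816878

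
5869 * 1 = 5869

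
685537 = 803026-117489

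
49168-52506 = -3338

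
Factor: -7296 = -1*2^7*3^1*19^1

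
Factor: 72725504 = 2^10*29^1*31^1*79^1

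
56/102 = 28/51 ≈ 0.549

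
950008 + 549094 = 1499102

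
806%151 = 51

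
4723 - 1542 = 3181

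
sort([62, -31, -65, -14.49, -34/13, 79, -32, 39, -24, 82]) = [-65, -32, -31, -24, -14.49, -34/13, 39, 62, 79, 82]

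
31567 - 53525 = -21958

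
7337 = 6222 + 1115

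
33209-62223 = -29014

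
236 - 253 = -17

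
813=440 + 373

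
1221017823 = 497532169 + 723485654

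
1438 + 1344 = 2782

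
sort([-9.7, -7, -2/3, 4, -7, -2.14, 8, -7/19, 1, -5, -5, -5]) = [-9.7, -7, -7, -5, -5, -5, -2.14, -2/3, -7/19, 1, 4, 8]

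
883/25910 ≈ 0.0341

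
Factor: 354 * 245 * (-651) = -1 * 2^1 * 3^2 * 5^1 * 7^3 * 31^1 * 59^1 = -56461230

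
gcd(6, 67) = 1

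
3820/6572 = 955/1643≈0.581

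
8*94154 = 753232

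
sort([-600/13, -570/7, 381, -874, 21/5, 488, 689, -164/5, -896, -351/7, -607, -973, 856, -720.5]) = [-973, -896, -874, -720.5, -607, -570/7, -351/7, -600/13, -164/5, 21/5, 381, 488, 689, 856]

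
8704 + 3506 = 12210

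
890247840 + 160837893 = 1051085733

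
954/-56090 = -477/28045≈-0.0170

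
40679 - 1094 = 39585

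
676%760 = 676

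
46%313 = 46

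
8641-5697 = 2944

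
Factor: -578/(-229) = 2^1 * 17^2 * 229^(-1)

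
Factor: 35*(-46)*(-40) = 2^4*5^2*7^1*23^1 = 64400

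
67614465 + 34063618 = 101678083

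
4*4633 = 18532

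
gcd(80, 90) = 10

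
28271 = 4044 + 24227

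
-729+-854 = -1583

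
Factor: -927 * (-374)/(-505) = -1 * 2^1 * 3^2 * 5^(-1) * 11^1 * 17^1 * 101^(-1) * 103^1 = -346698/505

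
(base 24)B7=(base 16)10F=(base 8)417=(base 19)E5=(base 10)271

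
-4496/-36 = 124 + 8/9 ≈ 124.89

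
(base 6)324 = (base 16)7c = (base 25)4o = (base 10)124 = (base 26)4k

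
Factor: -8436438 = -1*2^1*3^2*468691^1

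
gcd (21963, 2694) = 3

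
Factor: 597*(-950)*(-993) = 2^1*3^2*5^2*19^1*199^1*331^1 = 563179950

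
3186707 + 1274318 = 4461025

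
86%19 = 10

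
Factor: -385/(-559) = 5^1 * 7^1 * 11^1 * 13^(-1) * 43^(-1)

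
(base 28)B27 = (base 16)21EF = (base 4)2013233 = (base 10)8687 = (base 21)JEE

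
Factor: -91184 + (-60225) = -1*23^1*29^1*227^1 = -151409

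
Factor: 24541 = 11^1 * 23^1 * 97^1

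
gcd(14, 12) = 2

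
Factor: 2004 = 2^2*3^1*167^1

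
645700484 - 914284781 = -268584297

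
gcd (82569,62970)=3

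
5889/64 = 92 + 1/64 ≈ 92.02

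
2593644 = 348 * 7453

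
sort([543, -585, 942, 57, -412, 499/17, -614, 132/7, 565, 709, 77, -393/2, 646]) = [-614, -585, -412, -393/2, 132/7, 499/17, 57, 77, 543, 565, 646, 709, 942]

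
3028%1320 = 388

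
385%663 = 385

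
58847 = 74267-15420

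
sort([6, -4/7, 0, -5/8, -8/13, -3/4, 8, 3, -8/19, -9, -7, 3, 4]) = [-9, -7, -3/4, -5/8, -8/13, -4/7, -8/19, 0, 3, 3, 4, 6, 8]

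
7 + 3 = 10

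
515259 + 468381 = 983640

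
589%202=185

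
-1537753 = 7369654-8907407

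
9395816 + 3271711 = 12667527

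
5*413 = 2065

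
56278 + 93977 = 150255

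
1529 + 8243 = 9772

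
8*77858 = 622864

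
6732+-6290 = 442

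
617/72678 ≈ 0.00849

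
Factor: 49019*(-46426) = -1*2^1*139^1*167^1*49019^1 = -2275756094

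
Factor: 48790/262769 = 2^1*5^1*7^1*13^(-1)*29^(-1) = 70/377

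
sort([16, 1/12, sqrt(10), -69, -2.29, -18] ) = [-69, -18, -2.29, 1/12, sqrt(10), 16] 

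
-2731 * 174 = -475194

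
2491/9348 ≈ 0.266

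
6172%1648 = 1228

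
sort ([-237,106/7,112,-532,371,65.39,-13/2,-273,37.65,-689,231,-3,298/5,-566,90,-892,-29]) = [-892,-689,-566,-532,-273,-237,-29,-13/2,-3,106/7,37.65,298/5,65.39,90,112,231,371]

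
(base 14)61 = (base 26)37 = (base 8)125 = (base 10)85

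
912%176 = 32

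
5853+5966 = 11819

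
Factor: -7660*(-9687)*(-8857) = -1*2^2*3^1*5^1*17^1*383^1*521^1*3229^1 = -657210833940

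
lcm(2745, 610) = 5490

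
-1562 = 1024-2586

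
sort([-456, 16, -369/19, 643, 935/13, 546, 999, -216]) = [-456, -216, -369/19, 16, 935/13, 546, 643, 999]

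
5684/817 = 6 + 782/817≈6.96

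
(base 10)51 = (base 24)23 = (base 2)110011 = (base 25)21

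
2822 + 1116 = 3938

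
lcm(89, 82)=7298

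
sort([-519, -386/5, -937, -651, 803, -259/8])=[-937, -651, -519, -386/5, -259/8, 803]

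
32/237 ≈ 0.135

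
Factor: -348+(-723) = -1*3^2*7^1*17^1 = -1071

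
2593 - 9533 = -6940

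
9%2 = 1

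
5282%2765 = 2517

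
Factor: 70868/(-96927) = -1*2^2*3^(-1)*7^1*2531^1*32309^(-1)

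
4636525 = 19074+4617451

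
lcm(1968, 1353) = 21648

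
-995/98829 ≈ -0.0101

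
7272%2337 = 261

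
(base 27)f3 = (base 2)110011000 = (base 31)d5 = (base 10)408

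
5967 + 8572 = 14539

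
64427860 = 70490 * 914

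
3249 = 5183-1934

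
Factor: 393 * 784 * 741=2^4 * 3^2 * 7^2 * 13^1 * 19^1 * 131^1=228310992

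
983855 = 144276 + 839579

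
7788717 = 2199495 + 5589222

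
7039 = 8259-1220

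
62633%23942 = 14749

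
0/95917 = 0 = 0.00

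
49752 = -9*(-5528)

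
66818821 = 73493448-6674627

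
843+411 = 1254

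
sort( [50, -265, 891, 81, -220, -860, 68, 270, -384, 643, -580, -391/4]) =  [-860, -580, -384, -265, -220, -391/4, 50, 68, 81, 270, 643, 891]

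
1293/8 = 161 + 5/8 ≈ 161.63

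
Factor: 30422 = 2^1*7^1*41^1*53^1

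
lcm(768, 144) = 2304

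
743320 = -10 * (-74332)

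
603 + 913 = 1516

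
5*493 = 2465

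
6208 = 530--5678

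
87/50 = 1+37/50 = 1.74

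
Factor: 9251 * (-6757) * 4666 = -1 * 2^1 * 11^1 * 29^3 * 233^1 * 2333^1 = -291667026662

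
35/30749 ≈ 0.00114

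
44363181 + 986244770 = 1030607951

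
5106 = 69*74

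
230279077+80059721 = 310338798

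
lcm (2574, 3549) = 234234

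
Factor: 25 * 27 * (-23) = -1 * 3^3 * 5^2 * 23^1 = -15525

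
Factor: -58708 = -1 * 2^2 * 13^1 * 1129^1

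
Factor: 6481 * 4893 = 3^1 * 7^1 * 233^1 * 6481^1 = 31711533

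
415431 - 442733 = -27302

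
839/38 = 22 + 3/38 ≈ 22.08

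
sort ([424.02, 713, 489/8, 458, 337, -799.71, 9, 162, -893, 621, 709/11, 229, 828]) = [-893, -799.71, 9, 489/8, 709/11, 162, 229, 337, 424.02, 458, 621, 713, 828]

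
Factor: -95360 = -1 * 2^7 * 5^1 * 149^1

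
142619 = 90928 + 51691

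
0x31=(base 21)27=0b110001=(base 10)49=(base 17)2f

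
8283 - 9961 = -1678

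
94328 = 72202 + 22126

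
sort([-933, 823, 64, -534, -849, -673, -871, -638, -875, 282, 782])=[-933, -875, -871, -849, -673, -638, -534, 64, 282, 782, 823]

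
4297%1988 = 321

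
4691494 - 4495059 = 196435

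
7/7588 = 1/1084 ≈ 0.000923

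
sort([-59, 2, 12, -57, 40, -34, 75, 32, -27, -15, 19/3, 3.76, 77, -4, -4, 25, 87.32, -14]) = [-59, -57, -34, -27, -15, -14, -4, -4, 2, 3.76, 19/3, 12, 25, 32, 40, 75, 77, 87.32]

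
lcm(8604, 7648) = 68832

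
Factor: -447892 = -1 * 2^2 * 111973^1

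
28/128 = 7/32 ≈ 0.219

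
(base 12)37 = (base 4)223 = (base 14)31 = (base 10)43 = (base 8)53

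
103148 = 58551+44597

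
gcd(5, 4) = 1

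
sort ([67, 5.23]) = [5.23, 67]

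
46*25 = 1150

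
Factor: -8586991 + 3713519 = -1 * 2^8 * 19037^1 = -4873472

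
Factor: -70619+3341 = -1 * 2^1 * 3^1 * 11213^1 = -67278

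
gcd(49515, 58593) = 3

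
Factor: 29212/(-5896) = -1*2^(-1)*11^(-1)*109^1 = -109/22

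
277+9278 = 9555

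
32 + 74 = 106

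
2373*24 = 56952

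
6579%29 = 25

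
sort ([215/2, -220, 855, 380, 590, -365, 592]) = [-365, -220, 215/2, 380, 590, 592, 855]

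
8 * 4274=34192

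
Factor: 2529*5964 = 2^2*3^3*7^1*71^1*281^1 = 15082956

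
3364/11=305 + 9/11 ≈ 305.82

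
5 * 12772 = 63860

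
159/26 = 6 + 3/26 ≈ 6.12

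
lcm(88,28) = 616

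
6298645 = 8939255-2640610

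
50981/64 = 796 + 37/64 ≈ 796.58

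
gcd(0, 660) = 660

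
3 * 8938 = 26814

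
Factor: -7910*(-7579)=2^1*5^1*7^1*11^1*13^1*53^1*113^1=59949890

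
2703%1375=1328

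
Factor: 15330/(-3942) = -1*3^(-2)*5^1*7^1 = -35/9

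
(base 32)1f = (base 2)101111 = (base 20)27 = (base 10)47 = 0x2f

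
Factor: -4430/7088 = -1*2^(-3)*5^1 = -5/8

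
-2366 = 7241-9607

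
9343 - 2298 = 7045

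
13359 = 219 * 61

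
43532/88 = 10883/22 ≈ 494.68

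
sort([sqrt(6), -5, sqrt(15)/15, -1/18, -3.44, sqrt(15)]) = [-5, -3.44, -1/18, sqrt(15)/15, sqrt(6), sqrt(15)]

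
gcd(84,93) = 3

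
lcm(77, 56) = 616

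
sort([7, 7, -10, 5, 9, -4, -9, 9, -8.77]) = [-10, -9, -8.77, -4, 5, 7, 7, 9, 9]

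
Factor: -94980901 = -1 * 94980901^1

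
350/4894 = 175/2447≈0.0715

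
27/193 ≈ 0.140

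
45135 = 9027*5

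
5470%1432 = 1174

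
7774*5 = 38870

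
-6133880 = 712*(-8615)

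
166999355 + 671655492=838654847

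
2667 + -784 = 1883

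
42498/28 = 21249/14 ≈ 1517.79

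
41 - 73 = -32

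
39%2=1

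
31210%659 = 237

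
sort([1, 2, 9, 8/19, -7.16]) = [-7.16, 8/19, 1, 2, 9]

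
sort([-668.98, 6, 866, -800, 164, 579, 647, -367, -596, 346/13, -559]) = [-800, -668.98, -596, -559, -367, 6, 346/13, 164, 579, 647, 866]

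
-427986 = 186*(-2301)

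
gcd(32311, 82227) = 1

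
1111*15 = 16665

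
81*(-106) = -8586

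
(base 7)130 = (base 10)70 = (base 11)64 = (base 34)22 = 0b1000110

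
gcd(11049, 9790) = 1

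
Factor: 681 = 3^1 * 227^1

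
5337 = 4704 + 633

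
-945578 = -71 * 13318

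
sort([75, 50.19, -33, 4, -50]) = [-50, -33, 4, 50.19, 75]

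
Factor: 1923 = 3^1*641^1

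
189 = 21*9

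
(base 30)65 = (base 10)185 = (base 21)8h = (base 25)7a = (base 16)b9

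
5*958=4790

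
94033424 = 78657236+15376188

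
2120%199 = 130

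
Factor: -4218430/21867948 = -1*2^(-1)*3^(-3)*5^1*23^1*18341^1*202481^(-1) = -2109215/10933974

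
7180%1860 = 1600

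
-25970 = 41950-67920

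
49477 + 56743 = 106220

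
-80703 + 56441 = -24262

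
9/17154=1/1906 ≈ 0.000525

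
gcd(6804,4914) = 378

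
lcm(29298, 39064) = 117192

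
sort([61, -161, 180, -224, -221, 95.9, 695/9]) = [-224, -221, -161, 61, 695/9, 95.9, 180]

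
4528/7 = 646 + 6/7≈646.86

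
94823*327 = 31007121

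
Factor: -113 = -1*113^1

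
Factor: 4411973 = 29^1 * 167^1 * 911^1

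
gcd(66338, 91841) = 1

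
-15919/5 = -3183 - 4/5 = -3183.80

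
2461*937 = 2305957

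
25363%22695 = 2668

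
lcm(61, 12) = 732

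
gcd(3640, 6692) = 28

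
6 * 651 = 3906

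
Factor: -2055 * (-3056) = 2^4 * 3^1 * 5^1 * 137^1 * 191^1 = 6280080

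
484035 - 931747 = -447712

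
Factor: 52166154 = 2^1*3^1*317^1*27427^1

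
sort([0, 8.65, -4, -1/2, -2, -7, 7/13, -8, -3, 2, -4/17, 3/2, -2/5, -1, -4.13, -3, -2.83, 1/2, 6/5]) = [-8, -7, -4.13, -4, -3, -3, -2.83, -2, -1, -1/2, -2/5, -4/17, 0, 1/2, 7/13, 6/5, 3/2, 2, 8.65]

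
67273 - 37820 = 29453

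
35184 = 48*733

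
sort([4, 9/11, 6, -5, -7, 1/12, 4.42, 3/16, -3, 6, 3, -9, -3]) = [-9, -7, -5, -3, -3, 1/12, 3/16, 9/11, 3, 4, 4.42, 6, 6]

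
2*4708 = 9416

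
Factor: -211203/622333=-1*3^2*31^1*757^1*622333^(-1)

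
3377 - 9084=-5707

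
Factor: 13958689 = 13958689^1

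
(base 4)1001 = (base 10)65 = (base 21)32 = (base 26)2d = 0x41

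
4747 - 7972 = -3225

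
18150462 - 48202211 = -30051749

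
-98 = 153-251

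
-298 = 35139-35437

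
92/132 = 23/33 ≈ 0.697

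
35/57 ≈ 0.614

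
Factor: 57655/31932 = 2^(-2) * 3^(-2) * 5^1 * 13^1 = 65/36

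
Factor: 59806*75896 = 2^4*17^1*53^1*179^1*1759^1 = 4539036176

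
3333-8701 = -5368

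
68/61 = 1 + 7/61 ≈ 1.11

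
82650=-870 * (-95)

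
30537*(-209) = -6382233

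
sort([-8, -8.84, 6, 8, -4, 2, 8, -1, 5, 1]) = [-8.84, -8, -4, -1, 1, 2, 5, 6, 8, 8]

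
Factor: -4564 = -1*2^2*7^1*163^1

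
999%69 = 33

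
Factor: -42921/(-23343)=3^1*19^1*31^(-1)=57/31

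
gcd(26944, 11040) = 32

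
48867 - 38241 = 10626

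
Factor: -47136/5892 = -1*2^3 = -8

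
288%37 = 29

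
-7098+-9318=-16416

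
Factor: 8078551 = 13^1*621427^1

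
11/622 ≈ 0.0177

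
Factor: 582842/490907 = 2^1 * 13^1 * 29^1 * 281^(-1) * 773^1 * 1747^(-1)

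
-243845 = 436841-680686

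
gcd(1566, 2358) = 18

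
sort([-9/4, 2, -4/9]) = [-9/4, -4/9, 2]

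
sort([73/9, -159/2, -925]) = [-925, -159/2, 73/9]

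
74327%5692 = 331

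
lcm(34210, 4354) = 239470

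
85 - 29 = 56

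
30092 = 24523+5569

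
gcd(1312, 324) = 4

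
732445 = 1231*595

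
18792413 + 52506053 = 71298466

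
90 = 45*2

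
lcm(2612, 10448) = 10448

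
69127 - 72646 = -3519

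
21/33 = 7/11 ≈ 0.636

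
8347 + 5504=13851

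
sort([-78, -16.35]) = [-78, -16.35]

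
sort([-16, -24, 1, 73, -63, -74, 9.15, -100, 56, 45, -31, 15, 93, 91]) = [-100, -74, -63, -31, -24, -16, 1, 9.15, 15, 45, 56, 73, 91, 93]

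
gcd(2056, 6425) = 257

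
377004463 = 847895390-470890927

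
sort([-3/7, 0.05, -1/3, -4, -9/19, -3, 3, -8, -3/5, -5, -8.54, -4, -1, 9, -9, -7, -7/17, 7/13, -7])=[-9, -8.54, -8, -7, -7, -5, -4, -4, -3, -1, -3/5, -9/19, -3/7, -7/17, -1/3, 0.05, 7/13, 3, 9]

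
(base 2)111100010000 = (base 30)48g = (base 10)3856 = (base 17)d5e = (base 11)2996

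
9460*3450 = 32637000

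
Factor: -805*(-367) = 5^1*7^1*23^1*367^1 = 295435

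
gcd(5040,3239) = 1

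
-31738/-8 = 15869/4 = 3967.25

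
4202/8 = 525 + 1/4 = 525.25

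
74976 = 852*88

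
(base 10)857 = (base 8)1531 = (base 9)1152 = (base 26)16p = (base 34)p7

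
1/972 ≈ 0.00103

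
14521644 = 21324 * 681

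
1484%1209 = 275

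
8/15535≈0.000515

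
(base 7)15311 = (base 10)4271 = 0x10af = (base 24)79n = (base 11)3233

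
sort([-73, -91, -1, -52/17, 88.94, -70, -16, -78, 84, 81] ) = [-91, -78, -73, -70, -16, -52/17, -1, 81, 84, 88.94] 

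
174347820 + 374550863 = 548898683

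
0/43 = 0 = 0.00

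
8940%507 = 321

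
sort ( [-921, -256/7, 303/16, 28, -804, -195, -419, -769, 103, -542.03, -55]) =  [-921, -804, -769, -542.03, -419, -195, -55, -256/7, 303/16, 28, 103]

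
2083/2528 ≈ 0.824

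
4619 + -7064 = -2445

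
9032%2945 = 197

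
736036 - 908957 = -172921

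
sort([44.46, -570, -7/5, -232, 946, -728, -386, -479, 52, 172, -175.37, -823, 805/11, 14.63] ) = [-823, -728, -570, -479, -386, -232, -175.37, -7/5, 14.63, 44.46, 52, 805/11, 172, 946] 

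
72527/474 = 153 + 5/474 ≈ 153.01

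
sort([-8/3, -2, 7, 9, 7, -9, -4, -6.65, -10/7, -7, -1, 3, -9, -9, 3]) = [-9, -9, -9, -7, -6.65, -4, -8/3, -2, -10/7, -1, 3, 3, 7, 7, 9]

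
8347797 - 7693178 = 654619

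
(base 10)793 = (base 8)1431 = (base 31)pi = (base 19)23e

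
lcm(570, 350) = 19950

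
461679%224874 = 11931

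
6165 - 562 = 5603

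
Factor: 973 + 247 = 2^2 * 5^1 * 61^1 = 1220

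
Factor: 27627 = 3^1*9209^1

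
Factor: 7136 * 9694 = 2^6 * 37^1 * 131^1 * 223^1 = 69176384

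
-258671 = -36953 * 7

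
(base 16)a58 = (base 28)3ag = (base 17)92d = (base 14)d72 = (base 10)2648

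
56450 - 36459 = 19991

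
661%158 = 29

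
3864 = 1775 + 2089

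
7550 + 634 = 8184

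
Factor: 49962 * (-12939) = -1 * 2^1 * 3^2 * 11^1 * 19^1 * 227^1 * 757^1 = -646458318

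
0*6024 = 0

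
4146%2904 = 1242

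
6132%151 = 92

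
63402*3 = 190206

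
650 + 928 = 1578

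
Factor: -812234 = -1*2^1*406117^1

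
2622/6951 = 874/2317 ≈ 0.377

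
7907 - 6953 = 954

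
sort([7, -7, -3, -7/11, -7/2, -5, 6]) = [-7, -5, -7/2, -3, -7/11, 6, 7]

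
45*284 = 12780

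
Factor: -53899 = -1*53899^1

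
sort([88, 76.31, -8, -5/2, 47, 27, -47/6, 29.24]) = [-8, -47/6, -5/2, 27, 29.24, 47, 76.31, 88]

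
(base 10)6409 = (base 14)249b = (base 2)1100100001001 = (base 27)8la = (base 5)201114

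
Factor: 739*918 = 2^1*3^3*17^1*739^1 = 678402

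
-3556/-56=127/2=63.50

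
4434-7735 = -3301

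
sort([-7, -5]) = [-7, -5]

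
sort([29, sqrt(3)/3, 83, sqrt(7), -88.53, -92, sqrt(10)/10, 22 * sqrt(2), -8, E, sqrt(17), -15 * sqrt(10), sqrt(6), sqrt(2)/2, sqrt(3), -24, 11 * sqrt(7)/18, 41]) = [-92, -88.53, -15 * sqrt(10), -24, -8, sqrt(10)/10, sqrt(3)/3, sqrt(2)/2, 11 * sqrt(7)/18, sqrt(3), sqrt(6), sqrt(7), E, sqrt(17), 29, 22 * sqrt(2), 41, 83]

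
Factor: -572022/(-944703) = 2^1 * 3^1 * 11^1 * 109^(-1) = 66/109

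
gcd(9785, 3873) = 1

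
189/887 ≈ 0.213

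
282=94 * 3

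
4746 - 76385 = -71639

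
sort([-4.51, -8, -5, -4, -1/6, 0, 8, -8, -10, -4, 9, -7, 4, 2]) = [-10, -8, -8, -7, -5, -4.51, -4, -4, -1/6, 0, 2, 4, 8, 9]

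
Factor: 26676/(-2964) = -1*3^2 = -9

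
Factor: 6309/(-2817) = -1 * 313^(-1) * 701^1 = -701/313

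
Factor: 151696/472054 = 2^3 * 11^(-1) * 19^1 * 43^(-1) = 152/473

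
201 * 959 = 192759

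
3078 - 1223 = 1855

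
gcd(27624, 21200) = 8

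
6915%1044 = 651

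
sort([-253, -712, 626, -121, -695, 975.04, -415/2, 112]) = [-712, -695, -253, -415/2, -121, 112, 626, 975.04]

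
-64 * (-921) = 58944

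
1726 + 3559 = 5285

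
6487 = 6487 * 1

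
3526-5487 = -1961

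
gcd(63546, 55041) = 21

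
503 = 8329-7826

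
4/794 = 2/397 ≈ 0.00504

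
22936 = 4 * 5734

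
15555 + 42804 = 58359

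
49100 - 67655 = -18555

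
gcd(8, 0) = 8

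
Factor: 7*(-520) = -1*2^3*5^1*7^1*13^1 = -3640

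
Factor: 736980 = 2^2 * 3^1 * 5^1 * 71^1 * 173^1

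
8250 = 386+7864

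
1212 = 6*202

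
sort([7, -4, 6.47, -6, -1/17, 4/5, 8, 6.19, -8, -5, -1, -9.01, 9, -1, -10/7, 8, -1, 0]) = [-9.01, -8, -6, -5, -4, -10/7, -1, -1, -1, -1/17, 0, 4/5, 6.19, 6.47, 7, 8, 8, 9]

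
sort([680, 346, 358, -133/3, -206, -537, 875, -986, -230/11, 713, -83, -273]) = [-986, -537, -273, -206, -83, -133/3, -230/11, 346, 358, 680, 713, 875]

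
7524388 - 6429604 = 1094784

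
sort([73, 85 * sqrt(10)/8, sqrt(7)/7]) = [sqrt(7)/7, 85 * sqrt(10)/8, 73]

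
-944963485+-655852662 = -1600816147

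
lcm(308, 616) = 616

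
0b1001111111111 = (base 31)5a4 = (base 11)3934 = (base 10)5119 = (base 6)35411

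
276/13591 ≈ 0.0203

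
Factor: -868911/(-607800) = 2^(-3)*5^(-2)*1013^(-1)*289637^1 = 289637/202600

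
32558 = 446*73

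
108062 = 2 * 54031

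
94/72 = 47/36 ≈ 1.31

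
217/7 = 31 = 31.00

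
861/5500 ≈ 0.157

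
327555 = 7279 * 45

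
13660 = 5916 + 7744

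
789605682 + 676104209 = 1465709891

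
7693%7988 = 7693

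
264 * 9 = 2376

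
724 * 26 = 18824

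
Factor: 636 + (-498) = 2^1*3^1*23^1 = 138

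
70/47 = 1 + 23/47 ≈ 1.49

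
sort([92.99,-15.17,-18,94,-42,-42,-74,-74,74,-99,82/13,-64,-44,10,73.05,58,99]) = [-99,-74,-74,-64,-44,-42,-42,-18,-15.17,82/13,10,58,73.05,74,92.99,94,99]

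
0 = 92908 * 0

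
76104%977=875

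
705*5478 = 3861990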